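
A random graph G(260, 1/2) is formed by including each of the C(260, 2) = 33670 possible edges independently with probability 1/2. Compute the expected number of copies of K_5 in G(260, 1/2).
E[# K_5] = C(260, 5) · (1/2)^C(5, 2) = 9525431552 / 2^10 = 37208717/4 = 9302179.25

For each 5-subset S of vertices (there are C(260, 5) = 9525431552 such S), let X_S = 1 if S induces a K_5 (all C(5, 2) = 10 edges present). Then P(X_S = 1) = (1/2)^10 = 1/1024. By linearity of expectation, E[# K_5] = C(260, 5) · (1/2)^10 = 9525431552 / 1024 = 37208717/4 = 9302179.25.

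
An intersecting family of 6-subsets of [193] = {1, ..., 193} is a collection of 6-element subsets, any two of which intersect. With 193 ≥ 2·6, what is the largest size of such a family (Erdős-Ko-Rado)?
max |F| = C(192, 5) = 2063130048

The Erdős-Ko-Rado theorem states: for n ≥ 2k, an intersecting family of k-subsets of an n-element set has size at most C(n − 1, k − 1), with equality for 'star' families {A ⊆ [n] : |A| = k, i ∈ A} (fix an element i). For n = 193, k = 6: C(192, 5) = 2063130048.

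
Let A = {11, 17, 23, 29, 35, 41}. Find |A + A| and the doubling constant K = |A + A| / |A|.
K = |A + A| / |A| = 11/6

Enumerate A + A = {a + b : a, b ∈ A}. With |A| = 6, there are |A|^2 = 36 ordered sum pairs; collecting distinct values, A + A = {22, 28, 34, 40, 46, 52, 58, 64, 70, 76, 82}, so |A + A| = 11. Thus K = 11/6. Here |A + A| = 2|A| − 1 = 11, the minimum possible — so K = 11/6 is minimal, which holds iff A is an arithmetic progression.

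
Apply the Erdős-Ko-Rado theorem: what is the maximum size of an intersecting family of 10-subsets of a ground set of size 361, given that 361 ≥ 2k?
max |F| = C(360, 9) = 253037064783854560

The Erdős-Ko-Rado theorem states: for n ≥ 2k, an intersecting family of k-subsets of an n-element set has size at most C(n − 1, k − 1), with equality for 'star' families {A ⊆ [n] : |A| = k, i ∈ A} (fix an element i). For n = 361, k = 10: C(360, 9) = 253037064783854560.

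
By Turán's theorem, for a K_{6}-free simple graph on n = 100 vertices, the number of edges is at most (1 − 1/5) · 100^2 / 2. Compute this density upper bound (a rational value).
Turán density bound = (4/5) · 100^2/2 = 4000

Turán's theorem: ex(n, K_{r+1}) is achieved by the complete r-partite Turán graph T(n, r) with parts as balanced as possible, and is at most (1 − 1/r) · n^2/2. For r = 5, n = 100: the density bound is (4/5) · 10000/2 = 4000. Since 5 ∣ 100, the Turán graph T(100, 5) has parts of equal size 20, and its edge count e(T(100, 5)) = 4000 attains the density bound exactly.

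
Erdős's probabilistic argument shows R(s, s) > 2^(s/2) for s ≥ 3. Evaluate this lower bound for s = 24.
2^(24/2) = 4096; so R(24, 24) > 4096

Colour each edge of K_n uniformly at random with red/blue. The expected number of monochromatic K_24 is C(n, 24) · 2 · 2^(−C(24,2)). If C(n, 24) · 2^(1 − C(24,2)) < 1, then with positive probability no monochromatic K_24 exists, so R(24, 24) > n. The standard estimate C(n, 24) ≤ n^24/24! shows this inequality holds whenever n ≤ 2^(24/2) (since 24! · 2^(C(24,2) − 1) > 2^(24^2/2) ≥ n^24). Hence R(24, 24) > 2^(24/2) = 4096.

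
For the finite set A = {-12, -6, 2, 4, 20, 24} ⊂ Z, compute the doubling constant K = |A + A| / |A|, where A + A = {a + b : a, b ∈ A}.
K = |A + A| / |A| = 20/6 = 10/3

Enumerate A + A = {a + b : a, b ∈ A}. With |A| = 6, there are |A|^2 = 36 ordered sum pairs; collecting distinct values, A + A = {-24, -18, -12, -10, -8, -4, -2, 4, 6, 8, 12, 14, 18, 22, 24, 26, 28, 40, 44, 48}, so |A + A| = 20. Thus K = 20/6 = 10/3. For comparison, the minimum possible |A + A| over all 6-element sets is 2·6 − 1 = 11 (so min K = 11/6), attained only by arithmetic progressions.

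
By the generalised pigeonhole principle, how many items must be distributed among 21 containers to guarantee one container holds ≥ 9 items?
n = (9 − 1)·21 + 1 = 169

By the generalised pigeonhole principle, to guarantee some box contains ≥ r objects we need more than (r − 1) · k objects total. Threshold: n = (r − 1) · k + 1. With r = 9 and k = 21: n = 8 · 21 + 1 = 168 + 1 = 169. For n = 168 = 8 · 21, we can put exactly 8 objects in every box, avoiding 9 in any single one — so 169 is tight.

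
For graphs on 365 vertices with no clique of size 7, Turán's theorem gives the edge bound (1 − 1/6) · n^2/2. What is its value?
Turán density bound = (5/6) · 365^2/2 = 666125/12 ≈ 55510.4167

Turán's theorem: ex(n, K_{r+1}) is achieved by the complete r-partite Turán graph T(n, r) with parts as balanced as possible, and is at most (1 − 1/r) · n^2/2. For r = 6, n = 365: the density bound is (5/6) · 133225/2 = 666125/12 ≈ 55510.4167. The integer-valued extremum is e(T(365, 6)) = 55510, which is strictly less than the density bound 666125/12 since 6 ∤ 365 (the parts of T(365, 6) cannot all be equal).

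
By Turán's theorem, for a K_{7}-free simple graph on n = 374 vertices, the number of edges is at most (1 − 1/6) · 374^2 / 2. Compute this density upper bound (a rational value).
Turán density bound = (5/6) · 374^2/2 = 174845/3 ≈ 58281.6667

Turán's theorem: ex(n, K_{r+1}) is achieved by the complete r-partite Turán graph T(n, r) with parts as balanced as possible, and is at most (1 − 1/r) · n^2/2. For r = 6, n = 374: the density bound is (5/6) · 139876/2 = 174845/3 ≈ 58281.6667. The integer-valued extremum is e(T(374, 6)) = 58281, which is strictly less than the density bound 174845/3 since 6 ∤ 374 (the parts of T(374, 6) cannot all be equal).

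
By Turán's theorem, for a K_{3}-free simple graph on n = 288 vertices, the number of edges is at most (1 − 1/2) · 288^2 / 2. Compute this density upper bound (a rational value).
Turán density bound = (1/2) · 288^2/2 = 20736

Turán's theorem: ex(n, K_{r+1}) is achieved by the complete r-partite Turán graph T(n, r) with parts as balanced as possible, and is at most (1 − 1/r) · n^2/2. For r = 2, n = 288: the density bound is (1/2) · 82944/2 = 20736. Since 2 ∣ 288, the Turán graph T(288, 2) has parts of equal size 144, and its edge count e(T(288, 2)) = 20736 attains the density bound exactly.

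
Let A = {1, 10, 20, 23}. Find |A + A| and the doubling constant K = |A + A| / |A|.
K = |A + A| / |A| = 10/4 = 5/2

Enumerate A + A = {a + b : a, b ∈ A}. With |A| = 4, there are |A|^2 = 16 ordered sum pairs; collecting distinct values, A + A = {2, 11, 20, 21, 24, 30, 33, 40, 43, 46}, so |A + A| = 10. Thus K = 10/4 = 5/2. For comparison, the minimum possible |A + A| over all 4-element sets is 2·4 − 1 = 7 (so min K = 7/4), attained only by arithmetic progressions.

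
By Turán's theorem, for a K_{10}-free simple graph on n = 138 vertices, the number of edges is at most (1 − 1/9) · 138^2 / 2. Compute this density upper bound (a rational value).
Turán density bound = (8/9) · 138^2/2 = 8464

Turán's theorem: ex(n, K_{r+1}) is achieved by the complete r-partite Turán graph T(n, r) with parts as balanced as possible, and is at most (1 − 1/r) · n^2/2. For r = 9, n = 138: the density bound is (8/9) · 19044/2 = 8464. The integer-valued extremum is e(T(138, 9)) = 8463, which is strictly less than the density bound 8464 since 9 ∤ 138 (the parts of T(138, 9) cannot all be equal).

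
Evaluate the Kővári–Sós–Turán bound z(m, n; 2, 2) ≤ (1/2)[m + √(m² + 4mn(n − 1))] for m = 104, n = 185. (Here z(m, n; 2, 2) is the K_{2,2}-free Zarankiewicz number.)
z(104, 185; 2, 2) ≤ (1/2)[104 + √(104² + 4·104·185·184)] = (1/2)[104 + √14171456] = 1934.2497

Kővári–Sós–Turán: let r_1, ..., r_104 be the row sums and z = Σ r_i the total number of 1s. Each pair of columns can share at most one row with both entries 1 (else a 2×2 all-ones block appears), so Σ_i C(r_i, 2) ≤ C(185, 2) = 17020. By convexity Σ_i C(r_i, 2) ≥ 104·C(z/104, 2) = z(z − 104)/(2·104), giving z² − 104z − 104·185·184 ≤ 0 and hence z ≤ (1/2)[104 + √(10816 + 4·3540160)] = (1/2)[104 + √14171456] ≈ (1/2)(104 + 3764.4994) = 1934.2497.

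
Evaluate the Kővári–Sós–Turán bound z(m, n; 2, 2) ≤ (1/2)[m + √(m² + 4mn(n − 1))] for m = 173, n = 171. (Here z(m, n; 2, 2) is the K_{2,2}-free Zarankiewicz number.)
z(173, 171; 2, 2) ≤ (1/2)[173 + √(173² + 4·173·171·170)] = (1/2)[173 + √20146369] = 2330.7353

Kővári–Sós–Turán: let r_1, ..., r_173 be the row sums and z = Σ r_i the total number of 1s. Each pair of columns can share at most one row with both entries 1 (else a 2×2 all-ones block appears), so Σ_i C(r_i, 2) ≤ C(171, 2) = 14535. By convexity Σ_i C(r_i, 2) ≥ 173·C(z/173, 2) = z(z − 173)/(2·173), giving z² − 173z − 173·171·170 ≤ 0 and hence z ≤ (1/2)[173 + √(29929 + 4·5029110)] = (1/2)[173 + √20146369] ≈ (1/2)(173 + 4488.4707) = 2330.7353.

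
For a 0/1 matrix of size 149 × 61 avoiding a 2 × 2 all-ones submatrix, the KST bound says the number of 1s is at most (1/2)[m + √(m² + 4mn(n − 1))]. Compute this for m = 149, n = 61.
z(149, 61; 2, 2) ≤ (1/2)[149 + √(149² + 4·149·61·60)] = (1/2)[149 + √2203561] = 816.7198

Kővári–Sós–Turán: let r_1, ..., r_149 be the row sums and z = Σ r_i the total number of 1s. Each pair of columns can share at most one row with both entries 1 (else a 2×2 all-ones block appears), so Σ_i C(r_i, 2) ≤ C(61, 2) = 1830. By convexity Σ_i C(r_i, 2) ≥ 149·C(z/149, 2) = z(z − 149)/(2·149), giving z² − 149z − 149·61·60 ≤ 0 and hence z ≤ (1/2)[149 + √(22201 + 4·545340)] = (1/2)[149 + √2203561] ≈ (1/2)(149 + 1484.4396) = 816.7198.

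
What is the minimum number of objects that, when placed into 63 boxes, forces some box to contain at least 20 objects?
n = (20 − 1)·63 + 1 = 1198

By the generalised pigeonhole principle, to guarantee some box contains ≥ r objects we need more than (r − 1) · k objects total. Threshold: n = (r − 1) · k + 1. With r = 20 and k = 63: n = 19 · 63 + 1 = 1197 + 1 = 1198. For n = 1197 = 19 · 63, we can put exactly 19 objects in every box, avoiding 20 in any single one — so 1198 is tight.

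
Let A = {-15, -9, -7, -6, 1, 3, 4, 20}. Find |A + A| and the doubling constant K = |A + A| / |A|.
K = |A + A| / |A| = 30/8 = 15/4

Enumerate A + A = {a + b : a, b ∈ A}. With |A| = 8, there are |A|^2 = 64 ordered sum pairs; collecting distinct values, A + A = {-30, -24, -22, -21, -18, -16, -15, -14, -13, -12, -11, -8, -6, -5, -4, -3, -2, 2, 4, 5, 6, 7, 8, 11, 13, 14, 21, 23, 24, 40}, so |A + A| = 30. Thus K = 30/8 = 15/4. For comparison, the minimum possible |A + A| over all 8-element sets is 2·8 − 1 = 15 (so min K = 15/8), attained only by arithmetic progressions.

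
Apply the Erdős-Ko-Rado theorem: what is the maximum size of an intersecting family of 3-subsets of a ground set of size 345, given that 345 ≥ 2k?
max |F| = C(344, 2) = 58996

The Erdős-Ko-Rado theorem states: for n ≥ 2k, an intersecting family of k-subsets of an n-element set has size at most C(n − 1, k − 1), with equality for 'star' families {A ⊆ [n] : |A| = k, i ∈ A} (fix an element i). For n = 345, k = 3: C(344, 2) = 58996.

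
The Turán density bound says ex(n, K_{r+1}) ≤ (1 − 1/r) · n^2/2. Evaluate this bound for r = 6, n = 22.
Turán density bound = (5/6) · 22^2/2 = 605/3 ≈ 201.6667

Turán's theorem: ex(n, K_{r+1}) is achieved by the complete r-partite Turán graph T(n, r) with parts as balanced as possible, and is at most (1 − 1/r) · n^2/2. For r = 6, n = 22: the density bound is (5/6) · 484/2 = 605/3 ≈ 201.6667. The integer-valued extremum is e(T(22, 6)) = 201, which is strictly less than the density bound 605/3 since 6 ∤ 22 (the parts of T(22, 6) cannot all be equal).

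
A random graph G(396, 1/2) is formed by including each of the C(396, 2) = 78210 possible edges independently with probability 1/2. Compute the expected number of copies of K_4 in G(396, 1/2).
E[# K_4] = C(396, 4) · (1/2)^C(4, 2) = 1009182735 / 2^6 = 15768480.234375

For each 4-subset S of vertices (there are C(396, 4) = 1009182735 such S), let X_S = 1 if S induces a K_4 (all C(4, 2) = 6 edges present). Then P(X_S = 1) = (1/2)^6 = 1/64. By linearity of expectation, E[# K_4] = C(396, 4) · (1/2)^6 = 1009182735 / 64 = 15768480.234375.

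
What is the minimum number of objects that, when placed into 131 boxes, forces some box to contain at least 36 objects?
n = (36 − 1)·131 + 1 = 4586

By the generalised pigeonhole principle, to guarantee some box contains ≥ r objects we need more than (r − 1) · k objects total. Threshold: n = (r − 1) · k + 1. With r = 36 and k = 131: n = 35 · 131 + 1 = 4585 + 1 = 4586. For n = 4585 = 35 · 131, we can put exactly 35 objects in every box, avoiding 36 in any single one — so 4586 is tight.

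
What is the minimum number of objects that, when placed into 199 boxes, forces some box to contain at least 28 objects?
n = (28 − 1)·199 + 1 = 5374

By the generalised pigeonhole principle, to guarantee some box contains ≥ r objects we need more than (r − 1) · k objects total. Threshold: n = (r − 1) · k + 1. With r = 28 and k = 199: n = 27 · 199 + 1 = 5373 + 1 = 5374. For n = 5373 = 27 · 199, we can put exactly 27 objects in every box, avoiding 28 in any single one — so 5374 is tight.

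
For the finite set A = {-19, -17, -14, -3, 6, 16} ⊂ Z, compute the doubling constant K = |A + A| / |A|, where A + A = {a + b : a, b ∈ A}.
K = |A + A| / |A| = 21/6 = 7/2

Enumerate A + A = {a + b : a, b ∈ A}. With |A| = 6, there are |A|^2 = 36 ordered sum pairs; collecting distinct values, A + A = {-38, -36, -34, -33, -31, -28, -22, -20, -17, -13, -11, -8, -6, -3, -1, 2, 3, 12, 13, 22, 32}, so |A + A| = 21. Thus K = 21/6 = 7/2. For comparison, the minimum possible |A + A| over all 6-element sets is 2·6 − 1 = 11 (so min K = 11/6), attained only by arithmetic progressions.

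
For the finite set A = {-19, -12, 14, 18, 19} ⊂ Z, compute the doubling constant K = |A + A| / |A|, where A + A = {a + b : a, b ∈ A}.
K = |A + A| / |A| = 15/5 = 3

Enumerate A + A = {a + b : a, b ∈ A}. With |A| = 5, there are |A|^2 = 25 ordered sum pairs; collecting distinct values, A + A = {-38, -31, -24, -5, -1, 0, 2, 6, 7, 28, 32, 33, 36, 37, 38}, so |A + A| = 15. Thus K = 15/5 = 3. For comparison, the minimum possible |A + A| over all 5-element sets is 2·5 − 1 = 9 (so min K = 9/5), attained only by arithmetic progressions.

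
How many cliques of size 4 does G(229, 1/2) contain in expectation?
E[# K_4] = C(229, 4) · (1/2)^C(4, 2) = 111607501 / 2^6 = 1743867.203125

For each 4-subset S of vertices (there are C(229, 4) = 111607501 such S), let X_S = 1 if S induces a K_4 (all C(4, 2) = 6 edges present). Then P(X_S = 1) = (1/2)^6 = 1/64. By linearity of expectation, E[# K_4] = C(229, 4) · (1/2)^6 = 111607501 / 64 = 1743867.203125.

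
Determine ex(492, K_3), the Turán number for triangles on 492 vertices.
ex(492, K_3) = ⌊492^2/4⌋ = 60516

Mantel (1907): a triangle-free graph on n vertices has at most ⌊n^2/4⌋ edges, with equality for the complete bipartite graph K_{⌊n/2⌋, ⌈n/2⌉}. For n = 492: ⌊492^2/4⌋ = ⌊242064/4⌋ = 60516. The extremal graph is K_{246, 246}, which has 246·246 = 60516 edges.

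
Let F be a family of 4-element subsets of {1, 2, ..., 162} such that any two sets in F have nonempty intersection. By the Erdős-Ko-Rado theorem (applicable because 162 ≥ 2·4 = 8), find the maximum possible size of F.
max |F| = C(161, 3) = 682640

Erdős-Ko-Rado (1961): when n ≥ 2k, max |F| = C(n−1, k−1). The bound is attained by the star {A : i ∈ A} for any fixed i ∈ [n]. Here C(162−1, 4−1) = C(161, 3) = 682640.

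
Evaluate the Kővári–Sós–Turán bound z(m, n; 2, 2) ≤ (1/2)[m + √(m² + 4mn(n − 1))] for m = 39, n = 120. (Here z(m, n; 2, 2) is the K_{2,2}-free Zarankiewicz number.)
z(39, 120; 2, 2) ≤ (1/2)[39 + √(39² + 4·39·120·119)] = (1/2)[39 + √2229201] = 766.0255

Kővári–Sós–Turán: let r_1, ..., r_39 be the row sums and z = Σ r_i the total number of 1s. Each pair of columns can share at most one row with both entries 1 (else a 2×2 all-ones block appears), so Σ_i C(r_i, 2) ≤ C(120, 2) = 7140. By convexity Σ_i C(r_i, 2) ≥ 39·C(z/39, 2) = z(z − 39)/(2·39), giving z² − 39z − 39·120·119 ≤ 0 and hence z ≤ (1/2)[39 + √(1521 + 4·556920)] = (1/2)[39 + √2229201] ≈ (1/2)(39 + 1493.0509) = 766.0255.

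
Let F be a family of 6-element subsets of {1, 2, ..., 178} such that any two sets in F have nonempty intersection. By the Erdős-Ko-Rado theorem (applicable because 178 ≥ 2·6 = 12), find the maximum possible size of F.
max |F| = C(177, 5) = 1367533860

Erdős-Ko-Rado (1961): when n ≥ 2k, max |F| = C(n−1, k−1). The bound is attained by the star {A : i ∈ A} for any fixed i ∈ [n]. Here C(178−1, 6−1) = C(177, 5) = 1367533860.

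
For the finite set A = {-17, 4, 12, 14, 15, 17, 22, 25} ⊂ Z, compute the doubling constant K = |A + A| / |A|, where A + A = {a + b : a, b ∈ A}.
K = |A + A| / |A| = 29/8

Enumerate A + A = {a + b : a, b ∈ A}. With |A| = 8, there are |A|^2 = 64 ordered sum pairs; collecting distinct values, A + A = {-34, -13, -5, -3, -2, 0, 5, 8, 16, 18, 19, 21, 24, 26, 27, 28, 29, 30, 31, 32, 34, 36, 37, 39, 40, 42, 44, 47, 50}, so |A + A| = 29. Thus K = 29/8. For comparison, the minimum possible |A + A| over all 8-element sets is 2·8 − 1 = 15 (so min K = 15/8), attained only by arithmetic progressions.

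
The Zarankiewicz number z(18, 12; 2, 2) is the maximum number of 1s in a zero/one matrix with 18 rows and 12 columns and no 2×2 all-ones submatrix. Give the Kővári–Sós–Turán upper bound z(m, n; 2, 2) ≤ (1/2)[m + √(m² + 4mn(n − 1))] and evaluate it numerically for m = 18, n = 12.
z(18, 12; 2, 2) ≤ (1/2)[18 + √(18² + 4·18·12·11)] = (1/2)[18 + √9828] = 58.5681

Kővári–Sós–Turán: let r_1, ..., r_18 be the row sums and z = Σ r_i the total number of 1s. Each pair of columns can share at most one row with both entries 1 (else a 2×2 all-ones block appears), so Σ_i C(r_i, 2) ≤ C(12, 2) = 66. By convexity Σ_i C(r_i, 2) ≥ 18·C(z/18, 2) = z(z − 18)/(2·18), giving z² − 18z − 18·12·11 ≤ 0 and hence z ≤ (1/2)[18 + √(324 + 4·2376)] = (1/2)[18 + √9828] ≈ (1/2)(18 + 99.1363) = 58.5681.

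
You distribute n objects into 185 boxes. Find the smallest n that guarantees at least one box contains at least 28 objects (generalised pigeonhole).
n = (28 − 1)·185 + 1 = 4996

By the generalised pigeonhole principle, to guarantee some box contains ≥ r objects we need more than (r − 1) · k objects total. Threshold: n = (r − 1) · k + 1. With r = 28 and k = 185: n = 27 · 185 + 1 = 4995 + 1 = 4996. For n = 4995 = 27 · 185, we can put exactly 27 objects in every box, avoiding 28 in any single one — so 4996 is tight.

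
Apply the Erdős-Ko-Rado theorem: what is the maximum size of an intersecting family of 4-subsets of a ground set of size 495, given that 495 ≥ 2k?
max |F| = C(494, 3) = 19970444

The Erdős-Ko-Rado theorem states: for n ≥ 2k, an intersecting family of k-subsets of an n-element set has size at most C(n − 1, k − 1), with equality for 'star' families {A ⊆ [n] : |A| = k, i ∈ A} (fix an element i). For n = 495, k = 4: C(494, 3) = 19970444.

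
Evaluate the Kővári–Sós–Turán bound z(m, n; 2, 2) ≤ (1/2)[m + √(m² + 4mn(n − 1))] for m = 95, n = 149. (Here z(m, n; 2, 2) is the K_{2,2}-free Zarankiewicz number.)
z(95, 149; 2, 2) ≤ (1/2)[95 + √(95² + 4·95·149·148)] = (1/2)[95 + √8388785] = 1495.67

Kővári–Sós–Turán: let r_1, ..., r_95 be the row sums and z = Σ r_i the total number of 1s. Each pair of columns can share at most one row with both entries 1 (else a 2×2 all-ones block appears), so Σ_i C(r_i, 2) ≤ C(149, 2) = 11026. By convexity Σ_i C(r_i, 2) ≥ 95·C(z/95, 2) = z(z − 95)/(2·95), giving z² − 95z − 95·149·148 ≤ 0 and hence z ≤ (1/2)[95 + √(9025 + 4·2094940)] = (1/2)[95 + √8388785] ≈ (1/2)(95 + 2896.3399) = 1495.67.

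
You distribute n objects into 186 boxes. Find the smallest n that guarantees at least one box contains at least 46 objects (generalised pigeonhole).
n = (46 − 1)·186 + 1 = 8371

By the generalised pigeonhole principle, to guarantee some box contains ≥ r objects we need more than (r − 1) · k objects total. Threshold: n = (r − 1) · k + 1. With r = 46 and k = 186: n = 45 · 186 + 1 = 8370 + 1 = 8371. For n = 8370 = 45 · 186, we can put exactly 45 objects in every box, avoiding 46 in any single one — so 8371 is tight.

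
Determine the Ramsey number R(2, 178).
R(2, 178) = 178

R(2, k) = k for all k ≥ 2: in a 2-colouring of K_k, either some edge is red (a red K_2) or all edges are blue (a blue K_k). And K_{177} coloured all-blue has no blue K_178, so R(2, 178) > 177. Hence R(2, 178) = 178.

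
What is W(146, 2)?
W(146, 2) = 146 + 1 = 147

A 2-term AP is any pair of integers, so a monochromatic 2-AP exists iff some colour is used at least twice. With 146 colours, the colouring i ↦ i on {1, ..., 146} uses each colour once, avoiding any monochromatic pair, so W(146, 2) > 146. For {1, ..., 147}, pigeonhole forces two integers of the same colour, which form a monochromatic 2-AP. Hence W(146, 2) = 147.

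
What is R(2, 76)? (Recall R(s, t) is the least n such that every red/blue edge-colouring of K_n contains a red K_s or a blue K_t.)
R(2, 76) = 76

R(2, k) = k for all k ≥ 2: in a 2-colouring of K_k, either some edge is red (a red K_2) or all edges are blue (a blue K_k). And K_{75} coloured all-blue has no blue K_76, so R(2, 76) > 75. Hence R(2, 76) = 76.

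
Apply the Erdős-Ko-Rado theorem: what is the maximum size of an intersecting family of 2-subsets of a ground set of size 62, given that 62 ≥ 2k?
max |F| = C(61, 1) = 61

The Erdős-Ko-Rado theorem states: for n ≥ 2k, an intersecting family of k-subsets of an n-element set has size at most C(n − 1, k − 1), with equality for 'star' families {A ⊆ [n] : |A| = k, i ∈ A} (fix an element i). For n = 62, k = 2: C(61, 1) = 61.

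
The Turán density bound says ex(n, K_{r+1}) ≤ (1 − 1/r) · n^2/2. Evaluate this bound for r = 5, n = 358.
Turán density bound = (4/5) · 358^2/2 = 256328/5 ≈ 51265.6

Turán's theorem: ex(n, K_{r+1}) is achieved by the complete r-partite Turán graph T(n, r) with parts as balanced as possible, and is at most (1 − 1/r) · n^2/2. For r = 5, n = 358: the density bound is (4/5) · 128164/2 = 256328/5 ≈ 51265.6. The integer-valued extremum is e(T(358, 5)) = 51265, which is strictly less than the density bound 256328/5 since 5 ∤ 358 (the parts of T(358, 5) cannot all be equal).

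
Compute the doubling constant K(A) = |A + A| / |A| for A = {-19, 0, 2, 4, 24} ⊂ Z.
K = |A + A| / |A| = 14/5

Enumerate A + A = {a + b : a, b ∈ A}. With |A| = 5, there are |A|^2 = 25 ordered sum pairs; collecting distinct values, A + A = {-38, -19, -17, -15, 0, 2, 4, 5, 6, 8, 24, 26, 28, 48}, so |A + A| = 14. Thus K = 14/5. For comparison, the minimum possible |A + A| over all 5-element sets is 2·5 − 1 = 9 (so min K = 9/5), attained only by arithmetic progressions.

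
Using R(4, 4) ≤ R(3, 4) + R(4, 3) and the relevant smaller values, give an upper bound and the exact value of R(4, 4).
R(4, 4) ≤ R(3, 4) + R(4, 3) = 9 + 9 = 18; exact value R(4, 4) = 18.

The Erdős–Szekeres recurrence R(r, s) ≤ R(r−1, s) + R(r, s−1) applied to (r, s) = (4, 4) gives
  R(4, 4) ≤ R(3, 4) + R(4, 3) = 9 + 9 = 18.
(Recall R(2, k) = k and R is symmetric.) Here the recurrence bound is tight: a matching lower-bound construction on K_{17} shows R(4, 4) > 17, so R(4, 4) = 18 exactly.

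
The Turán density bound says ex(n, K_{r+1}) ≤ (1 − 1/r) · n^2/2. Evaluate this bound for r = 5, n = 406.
Turán density bound = (4/5) · 406^2/2 = 329672/5 ≈ 65934.4

Turán's theorem: ex(n, K_{r+1}) is achieved by the complete r-partite Turán graph T(n, r) with parts as balanced as possible, and is at most (1 − 1/r) · n^2/2. For r = 5, n = 406: the density bound is (4/5) · 164836/2 = 329672/5 ≈ 65934.4. The integer-valued extremum is e(T(406, 5)) = 65934, which is strictly less than the density bound 329672/5 since 5 ∤ 406 (the parts of T(406, 5) cannot all be equal).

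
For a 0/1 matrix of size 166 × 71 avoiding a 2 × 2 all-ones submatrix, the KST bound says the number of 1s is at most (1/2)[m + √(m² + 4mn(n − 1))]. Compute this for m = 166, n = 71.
z(166, 71; 2, 2) ≤ (1/2)[166 + √(166² + 4·166·71·70)] = (1/2)[166 + √3327636] = 995.0905

Kővári–Sós–Turán: let r_1, ..., r_166 be the row sums and z = Σ r_i the total number of 1s. Each pair of columns can share at most one row with both entries 1 (else a 2×2 all-ones block appears), so Σ_i C(r_i, 2) ≤ C(71, 2) = 2485. By convexity Σ_i C(r_i, 2) ≥ 166·C(z/166, 2) = z(z − 166)/(2·166), giving z² − 166z − 166·71·70 ≤ 0 and hence z ≤ (1/2)[166 + √(27556 + 4·825020)] = (1/2)[166 + √3327636] ≈ (1/2)(166 + 1824.1809) = 995.0905.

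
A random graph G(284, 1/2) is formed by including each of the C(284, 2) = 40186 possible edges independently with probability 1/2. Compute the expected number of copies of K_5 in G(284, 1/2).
E[# K_5] = C(284, 5) · (1/2)^C(5, 2) = 14860622056 / 2^10 = 1857577757/128 = 14512326.2265625

For each 5-subset S of vertices (there are C(284, 5) = 14860622056 such S), let X_S = 1 if S induces a K_5 (all C(5, 2) = 10 edges present). Then P(X_S = 1) = (1/2)^10 = 1/1024. By linearity of expectation, E[# K_5] = C(284, 5) · (1/2)^10 = 14860622056 / 1024 = 1857577757/128 = 14512326.2265625.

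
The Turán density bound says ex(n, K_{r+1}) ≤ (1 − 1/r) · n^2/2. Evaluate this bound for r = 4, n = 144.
Turán density bound = (3/4) · 144^2/2 = 7776

Turán's theorem: ex(n, K_{r+1}) is achieved by the complete r-partite Turán graph T(n, r) with parts as balanced as possible, and is at most (1 − 1/r) · n^2/2. For r = 4, n = 144: the density bound is (3/4) · 20736/2 = 7776. Since 4 ∣ 144, the Turán graph T(144, 4) has parts of equal size 36, and its edge count e(T(144, 4)) = 7776 attains the density bound exactly.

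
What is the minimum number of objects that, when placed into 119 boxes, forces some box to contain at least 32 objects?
n = (32 − 1)·119 + 1 = 3690

By the generalised pigeonhole principle, to guarantee some box contains ≥ r objects we need more than (r − 1) · k objects total. Threshold: n = (r − 1) · k + 1. With r = 32 and k = 119: n = 31 · 119 + 1 = 3689 + 1 = 3690. For n = 3689 = 31 · 119, we can put exactly 31 objects in every box, avoiding 32 in any single one — so 3690 is tight.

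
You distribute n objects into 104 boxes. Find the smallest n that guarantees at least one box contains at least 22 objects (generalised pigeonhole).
n = (22 − 1)·104 + 1 = 2185

By the generalised pigeonhole principle, to guarantee some box contains ≥ r objects we need more than (r − 1) · k objects total. Threshold: n = (r − 1) · k + 1. With r = 22 and k = 104: n = 21 · 104 + 1 = 2184 + 1 = 2185. For n = 2184 = 21 · 104, we can put exactly 21 objects in every box, avoiding 22 in any single one — so 2185 is tight.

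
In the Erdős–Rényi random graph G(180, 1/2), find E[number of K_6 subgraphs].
E[# K_6] = C(180, 6) · (1/2)^C(6, 2) = 43424719800 / 2^15 = 5428089975/4096 ≈ 1325217.279053

For each 6-subset S of vertices (there are C(180, 6) = 43424719800 such S), let X_S = 1 if S induces a K_6 (all C(6, 2) = 15 edges present). Then P(X_S = 1) = (1/2)^15 = 1/32768. By linearity of expectation, E[# K_6] = C(180, 6) · (1/2)^15 = 43424719800 / 32768 = 5428089975/4096 ≈ 1325217.279053.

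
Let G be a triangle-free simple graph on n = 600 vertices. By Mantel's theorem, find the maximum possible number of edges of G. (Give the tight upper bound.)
ex(600, K_3) = ⌊600^2/4⌋ = 90000

Mantel (1907): a triangle-free graph on n vertices has at most ⌊n^2/4⌋ edges, with equality for the complete bipartite graph K_{⌊n/2⌋, ⌈n/2⌉}. For n = 600: ⌊600^2/4⌋ = ⌊360000/4⌋ = 90000. The extremal graph is K_{300, 300}, which has 300·300 = 90000 edges.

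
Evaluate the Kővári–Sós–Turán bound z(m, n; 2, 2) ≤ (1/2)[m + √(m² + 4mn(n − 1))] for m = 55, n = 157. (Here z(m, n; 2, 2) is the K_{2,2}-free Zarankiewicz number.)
z(55, 157; 2, 2) ≤ (1/2)[55 + √(55² + 4·55·157·156)] = (1/2)[55 + √5391265] = 1188.4549

Kővári–Sós–Turán: let r_1, ..., r_55 be the row sums and z = Σ r_i the total number of 1s. Each pair of columns can share at most one row with both entries 1 (else a 2×2 all-ones block appears), so Σ_i C(r_i, 2) ≤ C(157, 2) = 12246. By convexity Σ_i C(r_i, 2) ≥ 55·C(z/55, 2) = z(z − 55)/(2·55), giving z² − 55z − 55·157·156 ≤ 0 and hence z ≤ (1/2)[55 + √(3025 + 4·1347060)] = (1/2)[55 + √5391265] ≈ (1/2)(55 + 2321.9098) = 1188.4549.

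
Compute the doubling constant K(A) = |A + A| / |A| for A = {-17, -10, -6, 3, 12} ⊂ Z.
K = |A + A| / |A| = 14/5

Enumerate A + A = {a + b : a, b ∈ A}. With |A| = 5, there are |A|^2 = 25 ordered sum pairs; collecting distinct values, A + A = {-34, -27, -23, -20, -16, -14, -12, -7, -5, -3, 2, 6, 15, 24}, so |A + A| = 14. Thus K = 14/5. For comparison, the minimum possible |A + A| over all 5-element sets is 2·5 − 1 = 9 (so min K = 9/5), attained only by arithmetic progressions.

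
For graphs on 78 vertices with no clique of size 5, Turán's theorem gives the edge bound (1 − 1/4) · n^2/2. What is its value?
Turán density bound = (3/4) · 78^2/2 = 4563/2 ≈ 2281.5

Turán's theorem: ex(n, K_{r+1}) is achieved by the complete r-partite Turán graph T(n, r) with parts as balanced as possible, and is at most (1 − 1/r) · n^2/2. For r = 4, n = 78: the density bound is (3/4) · 6084/2 = 4563/2 ≈ 2281.5. The integer-valued extremum is e(T(78, 4)) = 2281, which is strictly less than the density bound 4563/2 since 4 ∤ 78 (the parts of T(78, 4) cannot all be equal).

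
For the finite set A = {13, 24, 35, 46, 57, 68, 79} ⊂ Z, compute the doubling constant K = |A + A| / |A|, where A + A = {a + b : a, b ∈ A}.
K = |A + A| / |A| = 13/7

Enumerate A + A = {a + b : a, b ∈ A}. With |A| = 7, there are |A|^2 = 49 ordered sum pairs; collecting distinct values, A + A = {26, 37, 48, 59, 70, 81, 92, 103, 114, 125, 136, 147, 158}, so |A + A| = 13. Thus K = 13/7. Here |A + A| = 2|A| − 1 = 13, the minimum possible — so K = 13/7 is minimal, which holds iff A is an arithmetic progression.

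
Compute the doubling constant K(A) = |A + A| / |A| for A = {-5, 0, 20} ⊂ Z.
K = |A + A| / |A| = 6/3 = 2

Enumerate A + A = {a + b : a, b ∈ A}. With |A| = 3, there are |A|^2 = 9 ordered sum pairs; collecting distinct values, A + A = {-10, -5, 0, 15, 20, 40}, so |A + A| = 6. Thus K = 6/3 = 2. For comparison, the minimum possible |A + A| over all 3-element sets is 2·3 − 1 = 5 (so min K = 5/3), attained only by arithmetic progressions.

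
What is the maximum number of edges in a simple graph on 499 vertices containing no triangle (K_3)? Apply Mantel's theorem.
ex(499, K_3) = ⌊499^2/4⌋ = 62250

Mantel (1907): a triangle-free graph on n vertices has at most ⌊n^2/4⌋ edges, with equality for the complete bipartite graph K_{⌊n/2⌋, ⌈n/2⌉}. For n = 499: ⌊499^2/4⌋ = ⌊249001/4⌋ = 62250. The extremal graph is K_{249, 250}, which has 249·250 = 62250 edges.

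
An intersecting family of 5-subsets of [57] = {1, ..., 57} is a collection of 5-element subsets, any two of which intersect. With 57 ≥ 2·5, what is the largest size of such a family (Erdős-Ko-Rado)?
max |F| = C(56, 4) = 367290

The Erdős-Ko-Rado theorem states: for n ≥ 2k, an intersecting family of k-subsets of an n-element set has size at most C(n − 1, k − 1), with equality for 'star' families {A ⊆ [n] : |A| = k, i ∈ A} (fix an element i). For n = 57, k = 5: C(56, 4) = 367290.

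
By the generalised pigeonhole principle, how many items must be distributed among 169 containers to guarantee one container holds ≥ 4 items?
n = (4 − 1)·169 + 1 = 508

By the generalised pigeonhole principle, to guarantee some box contains ≥ r objects we need more than (r − 1) · k objects total. Threshold: n = (r − 1) · k + 1. With r = 4 and k = 169: n = 3 · 169 + 1 = 507 + 1 = 508. For n = 507 = 3 · 169, we can put exactly 3 objects in every box, avoiding 4 in any single one — so 508 is tight.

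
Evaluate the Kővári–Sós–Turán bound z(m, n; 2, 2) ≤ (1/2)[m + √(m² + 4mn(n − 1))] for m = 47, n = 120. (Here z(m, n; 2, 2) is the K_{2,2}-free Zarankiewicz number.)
z(47, 120; 2, 2) ≤ (1/2)[47 + √(47² + 4·47·120·119)] = (1/2)[47 + √2686849] = 843.0805

Kővári–Sós–Turán: let r_1, ..., r_47 be the row sums and z = Σ r_i the total number of 1s. Each pair of columns can share at most one row with both entries 1 (else a 2×2 all-ones block appears), so Σ_i C(r_i, 2) ≤ C(120, 2) = 7140. By convexity Σ_i C(r_i, 2) ≥ 47·C(z/47, 2) = z(z − 47)/(2·47), giving z² − 47z − 47·120·119 ≤ 0 and hence z ≤ (1/2)[47 + √(2209 + 4·671160)] = (1/2)[47 + √2686849] ≈ (1/2)(47 + 1639.1611) = 843.0805.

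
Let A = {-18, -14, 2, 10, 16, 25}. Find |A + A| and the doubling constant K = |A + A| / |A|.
K = |A + A| / |A| = 21/6 = 7/2

Enumerate A + A = {a + b : a, b ∈ A}. With |A| = 6, there are |A|^2 = 36 ordered sum pairs; collecting distinct values, A + A = {-36, -32, -28, -16, -12, -8, -4, -2, 2, 4, 7, 11, 12, 18, 20, 26, 27, 32, 35, 41, 50}, so |A + A| = 21. Thus K = 21/6 = 7/2. For comparison, the minimum possible |A + A| over all 6-element sets is 2·6 − 1 = 11 (so min K = 11/6), attained only by arithmetic progressions.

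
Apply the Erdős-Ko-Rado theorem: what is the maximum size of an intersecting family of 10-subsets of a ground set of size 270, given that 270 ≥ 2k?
max |F| = C(269, 9) = 17752694810301803

Erdős-Ko-Rado (1961): when n ≥ 2k, max |F| = C(n−1, k−1). The bound is attained by the star {A : i ∈ A} for any fixed i ∈ [n]. Here C(270−1, 10−1) = C(269, 9) = 17752694810301803.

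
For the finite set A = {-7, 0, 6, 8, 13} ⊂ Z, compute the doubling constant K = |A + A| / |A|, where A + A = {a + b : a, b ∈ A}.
K = |A + A| / |A| = 14/5

Enumerate A + A = {a + b : a, b ∈ A}. With |A| = 5, there are |A|^2 = 25 ordered sum pairs; collecting distinct values, A + A = {-14, -7, -1, 0, 1, 6, 8, 12, 13, 14, 16, 19, 21, 26}, so |A + A| = 14. Thus K = 14/5. For comparison, the minimum possible |A + A| over all 5-element sets is 2·5 − 1 = 9 (so min K = 9/5), attained only by arithmetic progressions.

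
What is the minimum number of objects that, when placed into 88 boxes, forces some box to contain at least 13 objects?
n = (13 − 1)·88 + 1 = 1057

By the generalised pigeonhole principle, to guarantee some box contains ≥ r objects we need more than (r − 1) · k objects total. Threshold: n = (r − 1) · k + 1. With r = 13 and k = 88: n = 12 · 88 + 1 = 1056 + 1 = 1057. For n = 1056 = 12 · 88, we can put exactly 12 objects in every box, avoiding 13 in any single one — so 1057 is tight.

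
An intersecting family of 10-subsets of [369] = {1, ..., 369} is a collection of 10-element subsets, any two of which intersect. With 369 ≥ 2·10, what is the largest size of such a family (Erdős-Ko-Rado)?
max |F| = C(368, 9) = 309065893496623120

The Erdős-Ko-Rado theorem states: for n ≥ 2k, an intersecting family of k-subsets of an n-element set has size at most C(n − 1, k − 1), with equality for 'star' families {A ⊆ [n] : |A| = k, i ∈ A} (fix an element i). For n = 369, k = 10: C(368, 9) = 309065893496623120.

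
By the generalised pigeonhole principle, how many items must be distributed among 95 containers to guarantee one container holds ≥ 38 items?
n = (38 − 1)·95 + 1 = 3516

By the generalised pigeonhole principle, to guarantee some box contains ≥ r objects we need more than (r − 1) · k objects total. Threshold: n = (r − 1) · k + 1. With r = 38 and k = 95: n = 37 · 95 + 1 = 3515 + 1 = 3516. For n = 3515 = 37 · 95, we can put exactly 37 objects in every box, avoiding 38 in any single one — so 3516 is tight.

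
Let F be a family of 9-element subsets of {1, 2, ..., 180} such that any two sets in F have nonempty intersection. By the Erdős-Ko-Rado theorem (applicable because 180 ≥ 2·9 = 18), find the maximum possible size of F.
max |F| = C(179, 8) = 22304900540890

Erdős-Ko-Rado (1961): when n ≥ 2k, max |F| = C(n−1, k−1). The bound is attained by the star {A : i ∈ A} for any fixed i ∈ [n]. Here C(180−1, 9−1) = C(179, 8) = 22304900540890.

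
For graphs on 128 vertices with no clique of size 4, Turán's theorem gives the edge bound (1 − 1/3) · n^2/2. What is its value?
Turán density bound = (2/3) · 128^2/2 = 16384/3 ≈ 5461.3333

Turán's theorem: ex(n, K_{r+1}) is achieved by the complete r-partite Turán graph T(n, r) with parts as balanced as possible, and is at most (1 − 1/r) · n^2/2. For r = 3, n = 128: the density bound is (2/3) · 16384/2 = 16384/3 ≈ 5461.3333. The integer-valued extremum is e(T(128, 3)) = 5461, which is strictly less than the density bound 16384/3 since 3 ∤ 128 (the parts of T(128, 3) cannot all be equal).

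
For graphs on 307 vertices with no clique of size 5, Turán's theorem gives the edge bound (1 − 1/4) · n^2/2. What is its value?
Turán density bound = (3/4) · 307^2/2 = 282747/8 ≈ 35343.375

Turán's theorem: ex(n, K_{r+1}) is achieved by the complete r-partite Turán graph T(n, r) with parts as balanced as possible, and is at most (1 − 1/r) · n^2/2. For r = 4, n = 307: the density bound is (3/4) · 94249/2 = 282747/8 ≈ 35343.375. The integer-valued extremum is e(T(307, 4)) = 35343, which is strictly less than the density bound 282747/8 since 4 ∤ 307 (the parts of T(307, 4) cannot all be equal).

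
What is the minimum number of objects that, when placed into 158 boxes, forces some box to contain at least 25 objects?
n = (25 − 1)·158 + 1 = 3793

By the generalised pigeonhole principle, to guarantee some box contains ≥ r objects we need more than (r − 1) · k objects total. Threshold: n = (r − 1) · k + 1. With r = 25 and k = 158: n = 24 · 158 + 1 = 3792 + 1 = 3793. For n = 3792 = 24 · 158, we can put exactly 24 objects in every box, avoiding 25 in any single one — so 3793 is tight.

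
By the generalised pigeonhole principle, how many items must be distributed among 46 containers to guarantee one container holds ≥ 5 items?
n = (5 − 1)·46 + 1 = 185

By the generalised pigeonhole principle, to guarantee some box contains ≥ r objects we need more than (r − 1) · k objects total. Threshold: n = (r − 1) · k + 1. With r = 5 and k = 46: n = 4 · 46 + 1 = 184 + 1 = 185. For n = 184 = 4 · 46, we can put exactly 4 objects in every box, avoiding 5 in any single one — so 185 is tight.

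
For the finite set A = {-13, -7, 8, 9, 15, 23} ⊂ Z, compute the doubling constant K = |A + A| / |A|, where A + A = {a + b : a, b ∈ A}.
K = |A + A| / |A| = 19/6

Enumerate A + A = {a + b : a, b ∈ A}. With |A| = 6, there are |A|^2 = 36 ordered sum pairs; collecting distinct values, A + A = {-26, -20, -14, -5, -4, 1, 2, 8, 10, 16, 17, 18, 23, 24, 30, 31, 32, 38, 46}, so |A + A| = 19. Thus K = 19/6. For comparison, the minimum possible |A + A| over all 6-element sets is 2·6 − 1 = 11 (so min K = 11/6), attained only by arithmetic progressions.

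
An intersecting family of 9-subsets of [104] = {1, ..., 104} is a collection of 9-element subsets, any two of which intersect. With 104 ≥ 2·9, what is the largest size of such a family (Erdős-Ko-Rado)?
max |F| = C(103, 8) = 237762021420

Erdős-Ko-Rado (1961): when n ≥ 2k, max |F| = C(n−1, k−1). The bound is attained by the star {A : i ∈ A} for any fixed i ∈ [n]. Here C(104−1, 9−1) = C(103, 8) = 237762021420.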